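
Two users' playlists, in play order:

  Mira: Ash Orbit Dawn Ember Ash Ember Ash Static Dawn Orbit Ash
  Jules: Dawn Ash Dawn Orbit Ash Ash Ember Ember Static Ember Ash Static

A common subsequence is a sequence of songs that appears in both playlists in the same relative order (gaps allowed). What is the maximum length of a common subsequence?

6

Pick Ash [1,2]; then Orbit [2,4]; then Ember [4,8]; then Ember [6,10]; then Ash [7,11]; then Static [8,12]; all 6 songs appear in both, in order. dp[11][12] = 6 confirms this is the maximum.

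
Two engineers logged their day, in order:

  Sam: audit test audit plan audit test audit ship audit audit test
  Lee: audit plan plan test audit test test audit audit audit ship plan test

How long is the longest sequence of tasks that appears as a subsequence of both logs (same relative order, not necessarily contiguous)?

One common subsequence of length 8: audit (Sam #1, Lee #1), test (Sam #2, Lee #4), audit (Sam #3, Lee #5), test (Sam #6, Lee #7), audit (Sam #7, Lee #8), audit (Sam #9, Lee #9), audit (Sam #10, Lee #10), test (Sam #11, Lee #13). Since dp[11][13] = 8, nothing longer is possible.

8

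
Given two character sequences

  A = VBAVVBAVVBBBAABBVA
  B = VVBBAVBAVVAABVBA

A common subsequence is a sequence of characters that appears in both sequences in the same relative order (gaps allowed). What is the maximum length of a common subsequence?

13

Taking V at A[1]=B[2], then B at A[2]=B[4], then A at A[3]=B[5], then V at A[5]=B[6], then B at A[6]=B[7], then A at A[7]=B[8], then V at A[8]=B[9], then V at A[9]=B[10], then A at A[13]=B[11], then A at A[14]=B[12], then B at A[15]=B[13], then B at A[16]=B[15], then A at A[18]=B[16] gives a common subsequence of length 13. dp[18][16] = 13 confirms this is the maximum.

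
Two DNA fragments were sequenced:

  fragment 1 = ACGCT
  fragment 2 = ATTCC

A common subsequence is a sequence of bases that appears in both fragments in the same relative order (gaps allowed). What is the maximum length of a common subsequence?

Taking A at fragment 1[1]=fragment 2[1]; then C at fragment 1[2]=fragment 2[4]; then C at fragment 1[4]=fragment 2[5] gives a common subsequence of length 3. The LCS DP gives dp[5][5] = 3, so this is optimal.

3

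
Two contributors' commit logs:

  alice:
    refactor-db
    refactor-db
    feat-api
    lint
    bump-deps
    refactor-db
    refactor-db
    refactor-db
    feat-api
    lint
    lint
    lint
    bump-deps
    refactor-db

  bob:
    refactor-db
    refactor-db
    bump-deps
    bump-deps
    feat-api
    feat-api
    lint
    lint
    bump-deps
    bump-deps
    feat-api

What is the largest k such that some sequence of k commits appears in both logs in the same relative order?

7

Taking refactor-db at alice[1]=bob[1], then refactor-db at alice[2]=bob[2], then feat-api at alice[3]=bob[5], then feat-api at alice[9]=bob[6], then lint at alice[10]=bob[7], then lint at alice[11]=bob[8], then bump-deps at alice[13]=bob[10] gives a common subsequence of length 7, and the DP table's final entry dp[14][11] is also 7, so no common subsequence is longer.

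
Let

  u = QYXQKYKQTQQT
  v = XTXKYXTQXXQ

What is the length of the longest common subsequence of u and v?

6

Taking X at u[3]=v[3] → K at u[5]=v[4] → Y at u[6]=v[5] → T at u[9]=v[7] → Q at u[10]=v[8] → Q at u[11]=v[11] gives a common subsequence of length 6. The LCS DP gives dp[12][11] = 6, so this is optimal.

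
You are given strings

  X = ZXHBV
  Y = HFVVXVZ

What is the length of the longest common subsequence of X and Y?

2

One common subsequence of length 2: X (X #2, Y #5), V (X #5, Y #6), and the DP table's final entry dp[5][7] is also 2, so no common subsequence is longer.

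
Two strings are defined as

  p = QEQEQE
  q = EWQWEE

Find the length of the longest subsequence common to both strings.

Pick E [2,1], Q [3,3], E [4,5], E [6,6]; all 4 characters appear in both, in order. dp[6][6] = 4 confirms this is the maximum.

4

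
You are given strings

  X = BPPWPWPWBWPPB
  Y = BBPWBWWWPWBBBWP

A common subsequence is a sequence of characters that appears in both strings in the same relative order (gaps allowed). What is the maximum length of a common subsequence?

9

One common subsequence of length 9: B (X #1, Y #2); then P (X #2, Y #3); then W (X #4, Y #7); then W (X #6, Y #8); then P (X #7, Y #9); then W (X #8, Y #10); then B (X #9, Y #13); then W (X #10, Y #14); then P (X #12, Y #15), and the DP table's final entry dp[13][15] is also 9, so no common subsequence is longer.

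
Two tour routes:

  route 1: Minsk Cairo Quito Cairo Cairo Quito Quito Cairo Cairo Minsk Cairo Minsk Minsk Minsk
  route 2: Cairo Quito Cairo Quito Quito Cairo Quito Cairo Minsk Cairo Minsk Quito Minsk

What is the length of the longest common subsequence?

11

Match Cairo [2,1], Quito [3,2], Cairo [5,3], Quito [6,4], Quito [7,5], Cairo [8,6], Cairo [9,8], Minsk [10,9], Cairo [11,10], Minsk [12,11], Minsk [14,13] — 11 stops in the same relative order in both. dp[14][13] = 11 confirms this is the maximum.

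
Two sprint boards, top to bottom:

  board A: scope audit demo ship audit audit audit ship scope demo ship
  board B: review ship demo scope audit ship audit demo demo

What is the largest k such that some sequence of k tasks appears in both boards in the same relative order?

5

Taking scope [1,4], audit [2,5], ship [4,6], audit [5,7], demo [10,9] gives a common subsequence of length 5. Since dp[11][9] = 5, nothing longer is possible.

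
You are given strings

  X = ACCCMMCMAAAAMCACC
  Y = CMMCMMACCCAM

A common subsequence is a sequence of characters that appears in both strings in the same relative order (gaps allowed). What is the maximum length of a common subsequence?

One common subsequence of length 9: C [4,1], then M [5,2], then M [6,3], then C [7,4], then M [8,6], then A [12,7], then C [14,8], then C [16,9], then C [17,10]. dp[17][12] = 9 confirms this is the maximum.

9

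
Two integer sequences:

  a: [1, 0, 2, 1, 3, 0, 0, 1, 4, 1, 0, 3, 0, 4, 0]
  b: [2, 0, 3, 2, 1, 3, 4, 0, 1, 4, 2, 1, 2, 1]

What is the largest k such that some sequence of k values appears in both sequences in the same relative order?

8

Pick 0 (a #2, b #2), 2 (a #3, b #4), 1 (a #4, b #5), 3 (a #5, b #6), 0 (a #7, b #8), 1 (a #8, b #9), 4 (a #9, b #10), 1 (a #10, b #14); all 8 values appear in both, in order. dp[15][14] = 8 confirms this is the maximum.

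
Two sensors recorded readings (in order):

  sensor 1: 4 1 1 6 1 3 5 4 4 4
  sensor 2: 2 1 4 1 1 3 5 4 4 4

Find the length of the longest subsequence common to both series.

8

One common subsequence of length 8: 4 (sensor 1 #1, sensor 2 #3), 1 (sensor 1 #3, sensor 2 #4), 1 (sensor 1 #5, sensor 2 #5), 3 (sensor 1 #6, sensor 2 #6), 5 (sensor 1 #7, sensor 2 #7), 4 (sensor 1 #8, sensor 2 #8), 4 (sensor 1 #9, sensor 2 #9), 4 (sensor 1 #10, sensor 2 #10). Since dp[10][10] = 8, nothing longer is possible.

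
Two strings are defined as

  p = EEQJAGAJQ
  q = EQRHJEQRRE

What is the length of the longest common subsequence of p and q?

Let dp[i][j] be the LCS length of the first i characters of p and the first j characters of q. dp[i][j] = dp[i-1][j-1]+1 when the i-th and j-th characters match, else max(dp[i-1][j], dp[i][j-1]).
    ·  E  Q  R  H  J  E  Q  R  R  E
 ·  0  0  0  0  0  0  0  0  0  0  0
 E  0  1  1  1  1  1  1  1  1  1  1
 E  0  1  1  1  1  1  2  2  2  2  2
 Q  0  1  2  2  2  2  2  3  3  3  3
 J  0  1  2  2  2  3  3  3  3  3  3
 A  0  1  2  2  2  3  3  3  3  3  3
 G  0  1  2  2  2  3  3  3  3  3  3
 A  0  1  2  2  2  3  3  3  3  3  3
 J  0  1  2  2  2  3  3  3  3  3  3
 Q  0  1  2  2  2  3  3  4  4  4  4
dp[9][10] = 4. One LCS (by backtracking along matches): EQJQ.

4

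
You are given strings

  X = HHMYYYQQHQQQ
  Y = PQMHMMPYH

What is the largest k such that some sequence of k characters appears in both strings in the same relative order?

4

Match H [1,4], M [3,6], Y [6,8], H [9,9] — 4 characters in the same relative order in both. dp[12][9] = 4 confirms this is the maximum.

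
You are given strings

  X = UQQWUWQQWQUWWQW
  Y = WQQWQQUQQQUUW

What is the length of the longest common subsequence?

Taking Q at X[2]=Y[2]; then Q at X[3]=Y[3]; then W at X[4]=Y[4]; then U at X[5]=Y[7]; then Q at X[7]=Y[8]; then Q at X[8]=Y[9]; then Q at X[10]=Y[10]; then U at X[11]=Y[12]; then W at X[15]=Y[13] gives a common subsequence of length 9. The LCS DP gives dp[15][13] = 9, so this is optimal.

9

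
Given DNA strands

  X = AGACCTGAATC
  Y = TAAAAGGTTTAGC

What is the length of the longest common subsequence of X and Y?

Let dp[i][j] be the LCS length of the first i bases of X and the first j bases of Y. dp[i][j] = dp[i-1][j-1]+1 when the i-th and j-th bases match, else max(dp[i-1][j], dp[i][j-1]).
    ·  T  A  A  A  A  G  G  T  T  T  A  G  C
 ·  0  0  0  0  0  0  0  0  0  0  0  0  0  0
 A  0  0  1  1  1  1  1  1  1  1  1  1  1  1
 G  0  0  1  1  1  1  2  2  2  2  2  2  2  2
 A  0  0  1  2  2  2  2  2  2  2  2  3  3  3
 C  0  0  1  2  2  2  2  2  2  2  2  3  3  4
 C  0  0  1  2  2  2  2  2  2  2  2  3  3  4
 T  0  1  1  2  2  2  2  2  3  3  3  3  3  4
 G  0  1  1  2  2  2  3  3  3  3  3  3  4  4
 A  0  1  2  2  3  3  3  3  3  3  3  4  4  4
 A  0  1  2  3  3  4  4  4  4  4  4  4  4  4
 T  0  1  2  3  3  4  4  4  5  5  5  5  5  5
 C  0  1  2  3  3  4  4  4  5  5  5  5  5  6
dp[11][13] = 6. One LCS (by backtracking along matches): AAAATC.

6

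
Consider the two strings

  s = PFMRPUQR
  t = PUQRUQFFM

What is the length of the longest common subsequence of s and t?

Match P (s #1, t #1), then R (s #4, t #4), then U (s #6, t #5), then Q (s #7, t #6) — 4 characters in the same relative order in both. Since dp[8][9] = 4, nothing longer is possible.

4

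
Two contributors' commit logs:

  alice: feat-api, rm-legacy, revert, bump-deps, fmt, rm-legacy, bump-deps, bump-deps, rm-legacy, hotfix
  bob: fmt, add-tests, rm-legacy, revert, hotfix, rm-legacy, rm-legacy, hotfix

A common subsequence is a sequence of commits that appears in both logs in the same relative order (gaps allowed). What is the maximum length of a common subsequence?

5

One common subsequence of length 5: rm-legacy at alice[2]=bob[3], then revert at alice[3]=bob[4], then rm-legacy at alice[6]=bob[6], then rm-legacy at alice[9]=bob[7], then hotfix at alice[10]=bob[8], and the DP table's final entry dp[10][8] is also 5, so no common subsequence is longer.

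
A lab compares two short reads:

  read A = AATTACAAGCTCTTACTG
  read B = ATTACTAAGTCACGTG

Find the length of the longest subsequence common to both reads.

14

One common subsequence of length 14: A [2,1]; then T [3,2]; then T [4,3]; then A [5,4]; then C [6,5]; then A [7,7]; then A [8,8]; then G [9,9]; then T [11,10]; then C [12,11]; then A [15,12]; then C [16,13]; then T [17,15]; then G [18,16]. Since dp[18][16] = 14, nothing longer is possible.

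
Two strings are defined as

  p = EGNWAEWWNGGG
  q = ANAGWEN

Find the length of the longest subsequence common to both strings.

Let dp[i][j] be the LCS length of the first i characters of p and the first j characters of q. dp[i][j] = dp[i-1][j-1]+1 when the i-th and j-th characters match, else max(dp[i-1][j], dp[i][j-1]).
    ·  A  N  A  G  W  E  N
 ·  0  0  0  0  0  0  0  0
 E  0  0  0  0  0  0  1  1
 G  0  0  0  0  1  1  1  1
 N  0  0  1  1  1  1  1  2
 W  0  0  1  1  1  2  2  2
 A  0  1  1  2  2  2  2  2
 E  0  1  1  2  2  2  3  3
 W  0  1  1  2  2  3  3  3
 W  0  1  1  2  2  3  3  3
 N  0  1  2  2  2  3  3  4
 G  0  1  2  2  3  3  3  4
 G  0  1  2  2  3  3  3  4
 G  0  1  2  2  3  3  3  4
dp[12][7] = 4. One LCS (by backtracking along matches): GWEN.

4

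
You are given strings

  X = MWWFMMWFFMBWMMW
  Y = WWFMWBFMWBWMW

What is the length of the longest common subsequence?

One common subsequence of length 11: W [2,1], then W [3,2], then F [4,3], then M [6,4], then W [7,5], then F [9,7], then M [10,8], then B [11,10], then W [12,11], then M [14,12], then W [15,13]. dp[15][13] = 11 confirms this is the maximum.

11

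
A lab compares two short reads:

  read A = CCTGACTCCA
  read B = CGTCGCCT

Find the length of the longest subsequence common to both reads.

Let dp[i][j] be the LCS length of the first i bases of read A and the first j bases of read B. dp[i][j] = dp[i-1][j-1]+1 when the i-th and j-th bases match, else max(dp[i-1][j], dp[i][j-1]).
    ·  C  G  T  C  G  C  C  T
 ·  0  0  0  0  0  0  0  0  0
 C  0  1  1  1  1  1  1  1  1
 C  0  1  1  1  2  2  2  2  2
 T  0  1  1  2  2  2  2  2  3
 G  0  1  2  2  2  3  3  3  3
 A  0  1  2  2  2  3  3  3  3
 C  0  1  2  2  3  3  4  4  4
 T  0  1  2  3  3  3  4  4  5
 C  0  1  2  3  4  4  4  5  5
 C  0  1  2  3  4  4  5  5  5
 A  0  1  2  3  4  4  5  5  5
dp[10][8] = 5. One LCS (by backtracking along matches): CCGCT.

5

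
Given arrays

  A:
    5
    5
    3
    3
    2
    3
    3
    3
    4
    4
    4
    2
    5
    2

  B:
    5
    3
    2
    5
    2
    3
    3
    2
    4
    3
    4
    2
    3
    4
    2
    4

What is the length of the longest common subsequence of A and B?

Pick 5 [1,1], 5 [2,4], 3 [3,6], 3 [4,7], 2 [5,8], 3 [6,10], 3 [8,13], 4 [9,14], 4 [11,16]; all 9 values appear in both, in order. dp[14][16] = 9 confirms this is the maximum.

9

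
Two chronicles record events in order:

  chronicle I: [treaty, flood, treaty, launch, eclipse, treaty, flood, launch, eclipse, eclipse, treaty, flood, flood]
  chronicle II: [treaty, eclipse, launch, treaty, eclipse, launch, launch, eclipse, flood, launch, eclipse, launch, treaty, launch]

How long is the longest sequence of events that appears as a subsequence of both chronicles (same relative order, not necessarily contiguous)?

Taking treaty (chronicle I #1, chronicle II #1), treaty (chronicle I #3, chronicle II #4), launch (chronicle I #4, chronicle II #7), eclipse (chronicle I #5, chronicle II #8), flood (chronicle I #7, chronicle II #9), launch (chronicle I #8, chronicle II #10), eclipse (chronicle I #9, chronicle II #11), treaty (chronicle I #11, chronicle II #13) gives a common subsequence of length 8. The LCS DP gives dp[13][14] = 8, so this is optimal.

8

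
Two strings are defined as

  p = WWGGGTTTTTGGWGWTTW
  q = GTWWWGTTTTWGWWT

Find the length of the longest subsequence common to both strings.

11

Match W at p[1]=q[4], W at p[2]=q[5], G at p[5]=q[6], T at p[6]=q[7], T at p[7]=q[8], T at p[8]=q[9], T at p[9]=q[10], G at p[12]=q[12], W at p[13]=q[13], W at p[15]=q[14], T at p[17]=q[15] — 11 characters in the same relative order in both. The LCS DP gives dp[18][15] = 11, so this is optimal.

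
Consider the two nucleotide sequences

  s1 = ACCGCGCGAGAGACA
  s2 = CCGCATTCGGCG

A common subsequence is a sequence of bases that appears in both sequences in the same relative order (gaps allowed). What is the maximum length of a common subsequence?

Taking C [2,1]; then C [3,2]; then G [4,3]; then C [5,4]; then C [7,8]; then G [8,9]; then G [10,10]; then G [12,12] gives a common subsequence of length 8. Since dp[15][12] = 8, nothing longer is possible.

8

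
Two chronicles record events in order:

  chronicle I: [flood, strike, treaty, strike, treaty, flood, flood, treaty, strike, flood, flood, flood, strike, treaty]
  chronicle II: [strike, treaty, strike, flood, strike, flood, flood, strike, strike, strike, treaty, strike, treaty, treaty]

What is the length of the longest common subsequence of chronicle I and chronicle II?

Match strike [2,1]; then treaty [3,2]; then strike [4,3]; then flood [7,4]; then strike [9,5]; then flood [10,6]; then flood [11,7]; then strike [13,12]; then treaty [14,14] — 9 events in the same relative order in both. The LCS DP gives dp[14][14] = 9, so this is optimal.

9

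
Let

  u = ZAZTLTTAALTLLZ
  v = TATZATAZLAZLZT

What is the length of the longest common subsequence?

7

Match Z at u[1]=v[4], A at u[2]=v[7], Z at u[3]=v[8], L at u[5]=v[9], A at u[8]=v[10], L at u[10]=v[12], T at u[11]=v[14] — 7 characters in the same relative order in both, and the DP table's final entry dp[14][14] is also 7, so no common subsequence is longer.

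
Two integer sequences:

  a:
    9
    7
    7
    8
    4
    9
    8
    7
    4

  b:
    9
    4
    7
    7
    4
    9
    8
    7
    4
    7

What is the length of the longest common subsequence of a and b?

One common subsequence of length 8: 9 [1,1]; then 7 [2,3]; then 7 [3,4]; then 4 [5,5]; then 9 [6,6]; then 8 [7,7]; then 7 [8,8]; then 4 [9,9], and the DP table's final entry dp[9][10] is also 8, so no common subsequence is longer.

8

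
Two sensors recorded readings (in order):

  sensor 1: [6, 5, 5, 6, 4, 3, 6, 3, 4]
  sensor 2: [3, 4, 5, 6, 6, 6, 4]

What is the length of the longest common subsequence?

4

One common subsequence of length 4: 6 (sensor 1 #1, sensor 2 #4), 6 (sensor 1 #4, sensor 2 #5), 6 (sensor 1 #7, sensor 2 #6), 4 (sensor 1 #9, sensor 2 #7). dp[9][7] = 4 confirms this is the maximum.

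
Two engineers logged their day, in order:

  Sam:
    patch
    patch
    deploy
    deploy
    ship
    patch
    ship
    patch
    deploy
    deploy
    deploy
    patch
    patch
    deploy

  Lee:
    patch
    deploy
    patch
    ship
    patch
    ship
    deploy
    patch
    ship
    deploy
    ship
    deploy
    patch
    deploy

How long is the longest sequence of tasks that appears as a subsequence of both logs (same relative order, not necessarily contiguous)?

10

One common subsequence of length 10: patch at Sam[1]=Lee[1] → patch at Sam[2]=Lee[3] → ship at Sam[5]=Lee[4] → patch at Sam[6]=Lee[5] → ship at Sam[7]=Lee[6] → patch at Sam[8]=Lee[8] → deploy at Sam[9]=Lee[10] → deploy at Sam[11]=Lee[12] → patch at Sam[13]=Lee[13] → deploy at Sam[14]=Lee[14]. dp[14][14] = 10 confirms this is the maximum.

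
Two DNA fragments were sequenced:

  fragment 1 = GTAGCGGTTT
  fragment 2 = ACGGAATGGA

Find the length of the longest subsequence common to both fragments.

5

Taking A (fragment 1 #3, fragment 2 #1), then C (fragment 1 #5, fragment 2 #2), then G (fragment 1 #6, fragment 2 #3), then G (fragment 1 #7, fragment 2 #4), then T (fragment 1 #8, fragment 2 #7) gives a common subsequence of length 5. dp[10][10] = 5 confirms this is the maximum.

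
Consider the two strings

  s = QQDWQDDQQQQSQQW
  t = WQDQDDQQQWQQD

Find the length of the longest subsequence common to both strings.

Match Q at s[2]=t[2]; then D at s[3]=t[3]; then Q at s[5]=t[4]; then D at s[6]=t[5]; then D at s[7]=t[6]; then Q at s[8]=t[7]; then Q at s[9]=t[8]; then Q at s[10]=t[9]; then Q at s[11]=t[11]; then Q at s[13]=t[12] — 10 characters in the same relative order in both. dp[15][13] = 10 confirms this is the maximum.

10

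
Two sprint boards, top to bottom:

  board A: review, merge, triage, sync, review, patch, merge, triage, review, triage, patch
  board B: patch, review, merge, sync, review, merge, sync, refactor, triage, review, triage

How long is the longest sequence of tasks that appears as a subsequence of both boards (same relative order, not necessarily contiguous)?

8

Match review at board A[1]=board B[2] → merge at board A[2]=board B[3] → sync at board A[4]=board B[4] → review at board A[5]=board B[5] → merge at board A[7]=board B[6] → triage at board A[8]=board B[9] → review at board A[9]=board B[10] → triage at board A[10]=board B[11] — 8 tasks in the same relative order in both. dp[11][11] = 8 confirms this is the maximum.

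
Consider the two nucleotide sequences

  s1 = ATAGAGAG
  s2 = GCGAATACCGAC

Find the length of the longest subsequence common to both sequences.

5

Let dp[i][j] be the LCS length of the first i bases of s1 and the first j bases of s2. dp[i][j] = dp[i-1][j-1]+1 when the i-th and j-th bases match, else max(dp[i-1][j], dp[i][j-1]).
    ·  G  C  G  A  A  T  A  C  C  G  A  C
 ·  0  0  0  0  0  0  0  0  0  0  0  0  0
 A  0  0  0  0  1  1  1  1  1  1  1  1  1
 T  0  0  0  0  1  1  2  2  2  2  2  2  2
 A  0  0  0  0  1  2  2  3  3  3  3  3  3
 G  0  1  1  1  1  2  2  3  3  3  4  4  4
 A  0  1  1  1  2  2  2  3  3  3  4  5  5
 G  0  1  1  2  2  2  2  3  3  3  4  5  5
 A  0  1  1  2  3  3  3  3  3  3  4  5  5
 G  0  1  1  2  3  3  3  3  3  3  4  5  5
dp[8][12] = 5. One LCS (by backtracking along matches): ATAGA.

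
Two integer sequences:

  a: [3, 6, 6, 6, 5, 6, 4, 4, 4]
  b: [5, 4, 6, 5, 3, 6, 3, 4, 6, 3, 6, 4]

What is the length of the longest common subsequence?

5

One common subsequence of length 5: 3 (a #1, b #5) → 6 (a #2, b #6) → 6 (a #3, b #9) → 6 (a #6, b #11) → 4 (a #9, b #12). dp[9][12] = 5 confirms this is the maximum.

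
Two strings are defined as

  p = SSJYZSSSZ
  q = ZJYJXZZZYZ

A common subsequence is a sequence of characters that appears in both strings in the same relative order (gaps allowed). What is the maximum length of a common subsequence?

One common subsequence of length 4: J (p #3, q #2), Y (p #4, q #3), Z (p #5, q #8), Z (p #9, q #10), and the DP table's final entry dp[9][10] is also 4, so no common subsequence is longer.

4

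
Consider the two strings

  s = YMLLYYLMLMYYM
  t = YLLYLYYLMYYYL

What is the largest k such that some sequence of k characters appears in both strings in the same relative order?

Taking Y (s #1, t #1), then L (s #3, t #3), then L (s #4, t #5), then Y (s #5, t #6), then Y (s #6, t #7), then L (s #7, t #8), then M (s #8, t #9), then Y (s #11, t #11), then Y (s #12, t #12) gives a common subsequence of length 9. The LCS DP gives dp[13][13] = 9, so this is optimal.

9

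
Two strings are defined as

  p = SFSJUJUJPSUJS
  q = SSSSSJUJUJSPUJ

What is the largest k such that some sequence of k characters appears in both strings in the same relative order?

Taking S [1,4], S [3,5], J [4,6], U [5,7], J [6,8], U [7,9], J [8,10], P [9,12], U [11,13], J [12,14] gives a common subsequence of length 10. dp[13][14] = 10 confirms this is the maximum.

10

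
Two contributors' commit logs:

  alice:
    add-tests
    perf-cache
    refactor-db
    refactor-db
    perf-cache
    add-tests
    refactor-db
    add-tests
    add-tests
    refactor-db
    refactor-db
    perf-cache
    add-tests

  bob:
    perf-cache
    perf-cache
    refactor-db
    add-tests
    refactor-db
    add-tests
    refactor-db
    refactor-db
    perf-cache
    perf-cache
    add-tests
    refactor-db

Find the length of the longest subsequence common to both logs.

Pick perf-cache (alice #2, bob #2), then refactor-db (alice #4, bob #3), then add-tests (alice #6, bob #4), then refactor-db (alice #7, bob #5), then add-tests (alice #9, bob #6), then refactor-db (alice #10, bob #7), then refactor-db (alice #11, bob #8), then perf-cache (alice #12, bob #10), then add-tests (alice #13, bob #11); all 9 commits appear in both, in order. Since dp[13][12] = 9, nothing longer is possible.

9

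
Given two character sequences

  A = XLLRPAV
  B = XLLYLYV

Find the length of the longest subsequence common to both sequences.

4

One common subsequence of length 4: X (A #1, B #1) → L (A #2, B #3) → L (A #3, B #5) → V (A #7, B #7), and the DP table's final entry dp[7][7] is also 4, so no common subsequence is longer.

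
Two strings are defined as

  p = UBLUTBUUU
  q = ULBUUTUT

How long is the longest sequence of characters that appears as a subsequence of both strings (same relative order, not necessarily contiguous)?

6

Let dp[i][j] be the LCS length of the first i characters of p and the first j characters of q. dp[i][j] = dp[i-1][j-1]+1 when the i-th and j-th characters match, else max(dp[i-1][j], dp[i][j-1]).
    ·  U  L  B  U  U  T  U  T
 ·  0  0  0  0  0  0  0  0  0
 U  0  1  1  1  1  1  1  1  1
 B  0  1  1  2  2  2  2  2  2
 L  0  1  2  2  2  2  2  2  2
 U  0  1  2  2  3  3  3  3  3
 T  0  1  2  2  3  3  4  4  4
 B  0  1  2  3  3  3  4  4  4
 U  0  1  2  3  4  4  4  5  5
 U  0  1  2  3  4  5  5  5  5
 U  0  1  2  3  4  5  5  6  6
dp[9][8] = 6. One LCS (by backtracking along matches): ULBUUU.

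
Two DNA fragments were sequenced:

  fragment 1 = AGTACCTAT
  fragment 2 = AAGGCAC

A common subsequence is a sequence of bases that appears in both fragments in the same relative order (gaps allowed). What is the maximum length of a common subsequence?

4

Taking A [1,2], then G [2,4], then A [4,6], then C [6,7] gives a common subsequence of length 4. dp[9][7] = 4 confirms this is the maximum.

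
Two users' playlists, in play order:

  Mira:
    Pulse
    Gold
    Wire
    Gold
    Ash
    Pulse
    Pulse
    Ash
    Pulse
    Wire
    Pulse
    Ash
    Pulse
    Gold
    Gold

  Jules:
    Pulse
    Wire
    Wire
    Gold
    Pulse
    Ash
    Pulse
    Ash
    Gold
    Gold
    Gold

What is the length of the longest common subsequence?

Pick Pulse [1,1]; then Wire [3,3]; then Gold [4,4]; then Pulse [7,5]; then Ash [8,6]; then Pulse [11,7]; then Ash [12,8]; then Gold [14,10]; then Gold [15,11]; all 9 songs appear in both, in order. Since dp[15][11] = 9, nothing longer is possible.

9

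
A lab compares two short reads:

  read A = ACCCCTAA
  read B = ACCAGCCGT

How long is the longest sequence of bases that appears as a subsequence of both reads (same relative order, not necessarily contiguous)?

6

Taking A at read A[1]=read B[1], C at read A[2]=read B[2], C at read A[3]=read B[3], C at read A[4]=read B[6], C at read A[5]=read B[7], T at read A[6]=read B[9] gives a common subsequence of length 6, and the DP table's final entry dp[8][9] is also 6, so no common subsequence is longer.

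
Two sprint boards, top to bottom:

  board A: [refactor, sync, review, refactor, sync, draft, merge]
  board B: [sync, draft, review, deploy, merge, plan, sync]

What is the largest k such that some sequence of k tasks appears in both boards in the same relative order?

3

Taking sync (board A #2, board B #1), then review (board A #3, board B #3), then sync (board A #5, board B #7) gives a common subsequence of length 3. dp[7][7] = 3 confirms this is the maximum.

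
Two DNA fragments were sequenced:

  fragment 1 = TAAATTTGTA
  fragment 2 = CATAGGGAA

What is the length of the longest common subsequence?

4

Let dp[i][j] be the LCS length of the first i bases of fragment 1 and the first j bases of fragment 2. dp[i][j] = dp[i-1][j-1]+1 when the i-th and j-th bases match, else max(dp[i-1][j], dp[i][j-1]).
    ·  C  A  T  A  G  G  G  A  A
 ·  0  0  0  0  0  0  0  0  0  0
 T  0  0  0  1  1  1  1  1  1  1
 A  0  0  1  1  2  2  2  2  2  2
 A  0  0  1  1  2  2  2  2  3  3
 A  0  0  1  1  2  2  2  2  3  4
 T  0  0  1  2  2  2  2  2  3  4
 T  0  0  1  2  2  2  2  2  3  4
 T  0  0  1  2  2  2  2  2  3  4
 G  0  0  1  2  2  3  3  3  3  4
 T  0  0  1  2  2  3  3  3  3  4
 A  0  0  1  2  3  3  3  3  4  4
dp[10][9] = 4. One LCS (by backtracking along matches): TAAA.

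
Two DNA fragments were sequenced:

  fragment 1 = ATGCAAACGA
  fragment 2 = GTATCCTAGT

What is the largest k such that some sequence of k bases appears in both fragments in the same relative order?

Let dp[i][j] be the LCS length of the first i bases of fragment 1 and the first j bases of fragment 2. dp[i][j] = dp[i-1][j-1]+1 when the i-th and j-th bases match, else max(dp[i-1][j], dp[i][j-1]).
    ·  G  T  A  T  C  C  T  A  G  T
 ·  0  0  0  0  0  0  0  0  0  0  0
 A  0  0  0  1  1  1  1  1  1  1  1
 T  0  0  1  1  2  2  2  2  2  2  2
 G  0  1  1  1  2  2  2  2  2  3  3
 C  0  1  1  1  2  3  3  3  3  3  3
 A  0  1  1  2  2  3  3  3  4  4  4
 A  0  1  1  2  2  3  3  3  4  4  4
 A  0  1  1  2  2  3  3  3  4  4  4
 C  0  1  1  2  2  3  4  4  4  4  4
 G  0  1  1  2  2  3  4  4  4  5  5
 A  0  1  1  2  2  3  4  4  5  5  5
dp[10][10] = 5. One LCS (by backtracking along matches): ATCAG.

5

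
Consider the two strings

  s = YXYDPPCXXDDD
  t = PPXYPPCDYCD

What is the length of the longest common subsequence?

Match X (s #2, t #3); then Y (s #3, t #4); then P (s #5, t #5); then P (s #6, t #6); then C (s #7, t #7); then D (s #10, t #8); then D (s #12, t #11) — 7 characters in the same relative order in both. The LCS DP gives dp[12][11] = 7, so this is optimal.

7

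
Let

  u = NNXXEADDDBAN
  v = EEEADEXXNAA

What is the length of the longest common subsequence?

One common subsequence of length 4: X [3,7] → X [4,8] → A [6,10] → A [11,11]. The LCS DP gives dp[12][11] = 4, so this is optimal.

4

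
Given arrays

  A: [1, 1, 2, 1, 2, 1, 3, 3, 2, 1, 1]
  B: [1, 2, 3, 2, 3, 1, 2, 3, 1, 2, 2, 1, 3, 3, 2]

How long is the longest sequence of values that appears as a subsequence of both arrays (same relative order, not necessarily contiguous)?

9

Match 1 [1,1], 1 [2,6], 2 [3,7], 1 [4,9], 2 [5,11], 1 [6,12], 3 [7,13], 3 [8,14], 2 [9,15] — 9 values in the same relative order in both. Since dp[11][15] = 9, nothing longer is possible.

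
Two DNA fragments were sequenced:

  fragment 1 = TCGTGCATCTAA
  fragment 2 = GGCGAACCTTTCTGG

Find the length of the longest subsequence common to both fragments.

7

Match G (fragment 1 #3, fragment 2 #1), then G (fragment 1 #5, fragment 2 #2), then C (fragment 1 #6, fragment 2 #3), then A (fragment 1 #7, fragment 2 #6), then T (fragment 1 #8, fragment 2 #11), then C (fragment 1 #9, fragment 2 #12), then T (fragment 1 #10, fragment 2 #13) — 7 bases in the same relative order in both. dp[12][15] = 7 confirms this is the maximum.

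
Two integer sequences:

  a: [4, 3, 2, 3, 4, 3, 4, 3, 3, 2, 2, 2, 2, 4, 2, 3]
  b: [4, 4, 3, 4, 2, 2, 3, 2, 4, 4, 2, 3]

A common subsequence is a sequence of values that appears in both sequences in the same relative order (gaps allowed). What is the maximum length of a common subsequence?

Match 4 (a #1, b #1) → 4 (a #5, b #2) → 3 (a #6, b #3) → 4 (a #7, b #4) → 2 (a #10, b #5) → 2 (a #11, b #6) → 2 (a #12, b #8) → 4 (a #14, b #10) → 2 (a #15, b #11) → 3 (a #16, b #12) — 10 values in the same relative order in both, and the DP table's final entry dp[16][12] is also 10, so no common subsequence is longer.

10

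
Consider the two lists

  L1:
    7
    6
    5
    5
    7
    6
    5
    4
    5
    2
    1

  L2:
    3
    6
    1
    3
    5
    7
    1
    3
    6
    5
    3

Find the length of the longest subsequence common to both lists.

Let dp[i][j] be the LCS length of the first i values of L1 and the first j values of L2. dp[i][j] = dp[i-1][j-1]+1 when the i-th and j-th values match, else max(dp[i-1][j], dp[i][j-1]).
    ·  3  6  1  3  5  7  1  3  6  5  3
 ·  0  0  0  0  0  0  0  0  0  0  0  0
 7  0  0  0  0  0  0  1  1  1  1  1  1
 6  0  0  1  1  1  1  1  1  1  2  2  2
 5  0  0  1  1  1  2  2  2  2  2  3  3
 5  0  0  1  1  1  2  2  2  2  2  3  3
 7  0  0  1  1  1  2  3  3  3  3  3  3
 6  0  0  1  1  1  2  3  3  3  4  4  4
 5  0  0  1  1  1  2  3  3  3  4  5  5
 4  0  0  1  1  1  2  3  3  3  4  5  5
 5  0  0  1  1  1  2  3  3  3  4  5  5
 2  0  0  1  1  1  2  3  3  3  4  5  5
 1  0  0  1  2  2  2  3  4  4  4  5  5
dp[11][11] = 5. One LCS (by backtracking along matches): 6, 5, 7, 6, 5.

5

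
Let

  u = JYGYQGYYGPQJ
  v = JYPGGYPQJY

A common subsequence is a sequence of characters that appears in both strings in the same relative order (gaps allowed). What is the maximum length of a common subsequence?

Pick J (u #1, v #1); then Y (u #2, v #2); then G (u #3, v #4); then G (u #6, v #5); then Y (u #8, v #6); then P (u #10, v #7); then Q (u #11, v #8); then J (u #12, v #9); all 8 characters appear in both, in order. dp[12][10] = 8 confirms this is the maximum.

8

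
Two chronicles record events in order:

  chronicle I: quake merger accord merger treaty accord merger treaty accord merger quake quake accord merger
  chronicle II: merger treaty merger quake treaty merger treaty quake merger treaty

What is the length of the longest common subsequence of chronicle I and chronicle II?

7

Match merger (chronicle I #2, chronicle II #1); then merger (chronicle I #4, chronicle II #3); then treaty (chronicle I #5, chronicle II #5); then merger (chronicle I #7, chronicle II #6); then treaty (chronicle I #8, chronicle II #7); then quake (chronicle I #12, chronicle II #8); then merger (chronicle I #14, chronicle II #9) — 7 events in the same relative order in both. Since dp[14][10] = 7, nothing longer is possible.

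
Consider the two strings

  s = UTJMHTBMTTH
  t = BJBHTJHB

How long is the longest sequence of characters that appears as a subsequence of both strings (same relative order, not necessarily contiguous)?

4

Let dp[i][j] be the LCS length of the first i characters of s and the first j characters of t. dp[i][j] = dp[i-1][j-1]+1 when the i-th and j-th characters match, else max(dp[i-1][j], dp[i][j-1]).
    ·  B  J  B  H  T  J  H  B
 ·  0  0  0  0  0  0  0  0  0
 U  0  0  0  0  0  0  0  0  0
 T  0  0  0  0  0  1  1  1  1
 J  0  0  1  1  1  1  2  2  2
 M  0  0  1  1  1  1  2  2  2
 H  0  0  1  1  2  2  2  3  3
 T  0  0  1  1  2  3  3  3  3
 B  0  1  1  2  2  3  3  3  4
 M  0  1  1  2  2  3  3  3  4
 T  0  1  1  2  2  3  3  3  4
 T  0  1  1  2  2  3  3  3  4
 H  0  1  1  2  3  3  3  4  4
dp[11][8] = 4. One LCS (by backtracking along matches): TJHB.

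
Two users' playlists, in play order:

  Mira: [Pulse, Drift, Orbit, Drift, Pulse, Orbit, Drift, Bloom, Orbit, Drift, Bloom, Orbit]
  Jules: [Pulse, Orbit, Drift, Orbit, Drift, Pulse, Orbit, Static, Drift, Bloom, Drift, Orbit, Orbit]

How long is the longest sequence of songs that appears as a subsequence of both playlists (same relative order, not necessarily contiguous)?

One common subsequence of length 10: Pulse [1,1] → Drift [2,3] → Orbit [3,4] → Drift [4,5] → Pulse [5,6] → Orbit [6,7] → Drift [7,9] → Bloom [8,10] → Orbit [9,12] → Orbit [12,13], and the DP table's final entry dp[12][13] is also 10, so no common subsequence is longer.

10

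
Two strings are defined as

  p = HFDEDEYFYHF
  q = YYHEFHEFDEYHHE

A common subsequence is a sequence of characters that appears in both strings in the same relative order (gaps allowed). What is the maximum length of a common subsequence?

7

Match H [1,3], then F [2,5], then E [4,7], then D [5,9], then E [6,10], then Y [7,11], then H [10,13] — 7 characters in the same relative order in both, and the DP table's final entry dp[11][14] is also 7, so no common subsequence is longer.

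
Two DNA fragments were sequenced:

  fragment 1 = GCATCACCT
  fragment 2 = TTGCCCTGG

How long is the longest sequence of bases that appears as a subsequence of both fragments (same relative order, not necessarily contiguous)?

5

Let dp[i][j] be the LCS length of the first i bases of fragment 1 and the first j bases of fragment 2. dp[i][j] = dp[i-1][j-1]+1 when the i-th and j-th bases match, else max(dp[i-1][j], dp[i][j-1]).
    ·  T  T  G  C  C  C  T  G  G
 ·  0  0  0  0  0  0  0  0  0  0
 G  0  0  0  1  1  1  1  1  1  1
 C  0  0  0  1  2  2  2  2  2  2
 A  0  0  0  1  2  2  2  2  2  2
 T  0  1  1  1  2  2  2  3  3  3
 C  0  1  1  1  2  3  3  3  3  3
 A  0  1  1  1  2  3  3  3  3  3
 C  0  1  1  1  2  3  4  4  4  4
 C  0  1  1  1  2  3  4  4  4  4
 T  0  1  2  2  2  3  4  5  5  5
dp[9][9] = 5. One LCS (by backtracking along matches): GCCCT.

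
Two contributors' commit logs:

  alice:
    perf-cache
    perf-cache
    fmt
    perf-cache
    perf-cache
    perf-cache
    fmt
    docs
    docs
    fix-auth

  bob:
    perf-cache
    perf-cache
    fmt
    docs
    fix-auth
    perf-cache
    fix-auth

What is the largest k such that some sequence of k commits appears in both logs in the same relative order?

Match perf-cache at alice[1]=bob[1], perf-cache at alice[2]=bob[2], fmt at alice[3]=bob[3], perf-cache at alice[6]=bob[6], fix-auth at alice[10]=bob[7] — 5 commits in the same relative order in both. dp[10][7] = 5 confirms this is the maximum.

5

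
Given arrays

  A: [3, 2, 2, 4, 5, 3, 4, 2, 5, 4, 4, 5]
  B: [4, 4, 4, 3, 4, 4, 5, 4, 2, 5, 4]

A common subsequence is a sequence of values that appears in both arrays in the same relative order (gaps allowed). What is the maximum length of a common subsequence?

7

Let dp[i][j] be the LCS length of the first i values of A and the first j values of B. dp[i][j] = dp[i-1][j-1]+1 when the i-th and j-th values match, else max(dp[i-1][j], dp[i][j-1]).
    ·  4  4  4  3  4  4  5  4  2  5  4
 ·  0  0  0  0  0  0  0  0  0  0  0  0
 3  0  0  0  0  1  1  1  1  1  1  1  1
 2  0  0  0  0  1  1  1  1  1  2  2  2
 2  0  0  0  0  1  1  1  1  1  2  2  2
 4  0  1  1  1  1  2  2  2  2  2  2  3
 5  0  1  1  1  1  2  2  3  3  3  3  3
 3  0  1  1  1  2  2  2  3  3  3  3  3
 4  0  1  2  2  2  3  3  3  4  4  4  4
 2  0  1  2  2  2  3  3  3  4  5  5  5
 5  0  1  2  2  2  3  3  4  4  5  6  6
 4  0  1  2  3  3  3  4  4  5  5  6  7
 4  0  1  2  3  3  4  4  4  5  5  6  7
 5  0  1  2  3  3  4  4  5  5  5  6  7
dp[12][11] = 7. One LCS (by backtracking along matches): 3, 4, 5, 4, 2, 5, 4.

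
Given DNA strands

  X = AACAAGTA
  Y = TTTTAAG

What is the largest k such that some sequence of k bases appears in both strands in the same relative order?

3

Taking A (X #4, Y #5), then A (X #5, Y #6), then G (X #6, Y #7) gives a common subsequence of length 3. Since dp[8][7] = 3, nothing longer is possible.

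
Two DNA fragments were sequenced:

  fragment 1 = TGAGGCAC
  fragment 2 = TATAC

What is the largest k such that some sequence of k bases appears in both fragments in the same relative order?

4

Let dp[i][j] be the LCS length of the first i bases of fragment 1 and the first j bases of fragment 2. dp[i][j] = dp[i-1][j-1]+1 when the i-th and j-th bases match, else max(dp[i-1][j], dp[i][j-1]).
    ·  T  A  T  A  C
 ·  0  0  0  0  0  0
 T  0  1  1  1  1  1
 G  0  1  1  1  1  1
 A  0  1  2  2  2  2
 G  0  1  2  2  2  2
 G  0  1  2  2  2  2
 C  0  1  2  2  2  3
 A  0  1  2  2  3  3
 C  0  1  2  2  3  4
dp[8][5] = 4. One LCS (by backtracking along matches): TAAC.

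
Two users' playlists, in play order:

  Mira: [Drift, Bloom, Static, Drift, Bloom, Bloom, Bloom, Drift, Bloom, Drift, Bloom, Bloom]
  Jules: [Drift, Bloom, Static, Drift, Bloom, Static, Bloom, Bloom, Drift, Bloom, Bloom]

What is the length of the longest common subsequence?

10

One common subsequence of length 10: Drift [1,1]; then Bloom [2,2]; then Static [3,3]; then Drift [4,4]; then Bloom [5,5]; then Bloom [7,7]; then Bloom [9,8]; then Drift [10,9]; then Bloom [11,10]; then Bloom [12,11]. dp[12][11] = 10 confirms this is the maximum.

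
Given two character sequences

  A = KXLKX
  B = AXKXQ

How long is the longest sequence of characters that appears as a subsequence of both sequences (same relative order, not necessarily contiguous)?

Let dp[i][j] be the LCS length of the first i characters of A and the first j characters of B. dp[i][j] = dp[i-1][j-1]+1 when the i-th and j-th characters match, else max(dp[i-1][j], dp[i][j-1]).
    ·  A  X  K  X  Q
 ·  0  0  0  0  0  0
 K  0  0  0  1  1  1
 X  0  0  1  1  2  2
 L  0  0  1  1  2  2
 K  0  0  1  2  2  2
 X  0  0  1  2  3  3
dp[5][5] = 3. One LCS (by backtracking along matches): XKX.

3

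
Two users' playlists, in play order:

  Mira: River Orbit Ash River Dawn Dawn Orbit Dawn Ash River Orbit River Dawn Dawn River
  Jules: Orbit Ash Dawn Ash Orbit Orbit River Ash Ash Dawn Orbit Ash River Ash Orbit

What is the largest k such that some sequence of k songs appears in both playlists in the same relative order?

8

Pick Orbit [2,1]; then Ash [3,4]; then River [4,7]; then Dawn [6,10]; then Orbit [7,11]; then Ash [9,12]; then River [10,13]; then Orbit [11,15]; all 8 songs appear in both, in order. Since dp[15][15] = 8, nothing longer is possible.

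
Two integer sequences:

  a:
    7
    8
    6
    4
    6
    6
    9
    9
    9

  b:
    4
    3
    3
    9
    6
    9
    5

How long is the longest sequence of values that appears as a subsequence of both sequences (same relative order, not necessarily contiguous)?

Taking 4 at a[4]=b[1] → 6 at a[6]=b[5] → 9 at a[7]=b[6] gives a common subsequence of length 3. The LCS DP gives dp[9][7] = 3, so this is optimal.

3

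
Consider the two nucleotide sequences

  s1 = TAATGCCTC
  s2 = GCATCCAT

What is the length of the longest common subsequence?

Match A at s1[3]=s2[3], T at s1[4]=s2[4], C at s1[6]=s2[5], C at s1[7]=s2[6], T at s1[8]=s2[8] — 5 bases in the same relative order in both, and the DP table's final entry dp[9][8] is also 5, so no common subsequence is longer.

5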